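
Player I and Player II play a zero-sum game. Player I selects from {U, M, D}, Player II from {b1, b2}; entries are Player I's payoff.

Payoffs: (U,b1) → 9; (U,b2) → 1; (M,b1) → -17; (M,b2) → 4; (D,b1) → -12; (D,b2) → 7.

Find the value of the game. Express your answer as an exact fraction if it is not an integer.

25/9

Row minima: U → 1, M → -17, D → -12; maximin = 1.
Column maxima: b1 → 9, b2 → 7; minimax = 7.
1 ≠ 7, so there is no saddle point; optimal play is mixed.
M is strictly dominated by D, so Player I never plays it.
On the remaining 2×2 (U, D vs b1, b2):
Let Player I play U with probability p. Expected payoff against b1: 9p + (-12)(1−p) = 21p − 12; against b2: 1p + 7(1−p) = −6p + 7.
Setting these equal: 21p − 12 = −6p + 7 ⇒ 27p = 19 ⇒ p = 19/27, and the value is (21)·(19/27) − 12 = 25/9.
For Player II: with q = P(b1), equating U's and D's payoffs gives 8q + 1 = −19q + 7 ⇒ q = 2/9.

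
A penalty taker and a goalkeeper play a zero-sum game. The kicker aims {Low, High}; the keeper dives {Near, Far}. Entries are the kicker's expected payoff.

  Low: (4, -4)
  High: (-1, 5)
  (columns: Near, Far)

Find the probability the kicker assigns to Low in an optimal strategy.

Row minima: Low → -4, High → -1; maximin = -1.
Column maxima: Near → 4, Far → 5; minimax = 4.
-1 ≠ 4, so there is no saddle point; optimal play is mixed.
Let the kicker play Low with probability p. Expected payoff against Near: 4p + (-1)(1−p) = 5p − 1; against Far: (-4)p + 5(1−p) = −9p + 5.
Setting these equal: 5p − 1 = −9p + 5 ⇒ 14p = 6 ⇒ p = 3/7, and the value is (5)·(3/7) − 1 = 8/7.
For the keeper: with q = P(Near), equating Low's and High's payoffs gives 8q − 4 = −6q + 5 ⇒ q = 9/14.

3/7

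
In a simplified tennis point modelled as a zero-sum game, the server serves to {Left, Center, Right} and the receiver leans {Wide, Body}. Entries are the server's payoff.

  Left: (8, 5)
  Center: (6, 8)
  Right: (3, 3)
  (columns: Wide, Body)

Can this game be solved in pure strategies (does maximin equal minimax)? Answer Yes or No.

No

Row minima: Left → 5, Center → 6, Right → 3; maximin = 6.
Column maxima: Wide → 8, Body → 8; minimax = 8.
6 ≠ 8, so no pure-strategy equilibrium exists.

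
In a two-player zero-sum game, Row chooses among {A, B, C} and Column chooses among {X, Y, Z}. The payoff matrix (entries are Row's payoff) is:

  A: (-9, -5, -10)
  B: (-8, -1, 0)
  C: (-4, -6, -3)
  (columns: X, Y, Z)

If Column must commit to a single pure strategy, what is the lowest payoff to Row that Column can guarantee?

Column maxima: X → -4, Y → -1, Z → 0.
The smallest of these is -4.

-4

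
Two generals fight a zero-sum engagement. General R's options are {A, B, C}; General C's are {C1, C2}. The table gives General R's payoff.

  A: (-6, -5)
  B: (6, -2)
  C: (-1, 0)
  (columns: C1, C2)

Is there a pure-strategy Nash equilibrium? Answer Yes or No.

No

Row minima: A → -6, B → -2, C → -1; maximin = -1.
Column maxima: C1 → 6, C2 → 0; minimax = 0.
-1 ≠ 0, so no pure-strategy equilibrium exists.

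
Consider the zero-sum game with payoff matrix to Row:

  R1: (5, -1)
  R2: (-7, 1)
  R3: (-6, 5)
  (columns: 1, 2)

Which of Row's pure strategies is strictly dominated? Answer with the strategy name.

R2

R3 gives a strictly higher payoff than R2 against every column: -6 > -7, 5 > 1.
So R2 is strictly dominated and Row never plays it.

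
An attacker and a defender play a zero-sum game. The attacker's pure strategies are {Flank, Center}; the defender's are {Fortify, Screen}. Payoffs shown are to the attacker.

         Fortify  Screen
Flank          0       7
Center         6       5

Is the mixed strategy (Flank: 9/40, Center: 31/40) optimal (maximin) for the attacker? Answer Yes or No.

No

Against Fortify this mix gives (9/40)·0 + (31/40)·6 = 93/20.
Against Screen this mix gives (9/40)·7 + (31/40)·5 = 109/20.
The defender will play Fortify, holding the attacker to 93/20. Shifting weight toward the row that does better against Fortify would raise this floor (the equalizing mix achieves 21/4 against both Fortify and Screen), so the proposed strategy is not optimal.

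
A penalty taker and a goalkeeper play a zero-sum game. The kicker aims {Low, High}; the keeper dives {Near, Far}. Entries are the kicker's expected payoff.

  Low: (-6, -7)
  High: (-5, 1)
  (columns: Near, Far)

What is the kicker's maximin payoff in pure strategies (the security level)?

Row minima: Low → -7, High → -5.
The best of these is -5.

-5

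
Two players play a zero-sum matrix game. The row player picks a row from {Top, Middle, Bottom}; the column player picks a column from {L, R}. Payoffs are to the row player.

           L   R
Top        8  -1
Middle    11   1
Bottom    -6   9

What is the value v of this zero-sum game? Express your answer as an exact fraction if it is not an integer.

Row minima: Top → -1, Middle → 1, Bottom → -6; maximin = 1.
Column maxima: L → 11, R → 9; minimax = 9.
1 ≠ 9, so there is no saddle point; optimal play is mixed.
Top is strictly dominated by Middle, so the row player never plays it.
On the remaining 2×2 (Middle, Bottom vs L, R):
Let the row player play Middle with probability p. Expected payoff against L: 11p + (-6)(1−p) = 17p − 6; against R: 1p + 9(1−p) = −8p + 9.
Setting these equal: 17p − 6 = −8p + 9 ⇒ 25p = 15 ⇒ p = 3/5, and the value is (17)·(3/5) − 6 = 21/5.
For the column player: with q = P(L), equating Middle's and Bottom's payoffs gives 10q + 1 = −15q + 9 ⇒ q = 8/25.

21/5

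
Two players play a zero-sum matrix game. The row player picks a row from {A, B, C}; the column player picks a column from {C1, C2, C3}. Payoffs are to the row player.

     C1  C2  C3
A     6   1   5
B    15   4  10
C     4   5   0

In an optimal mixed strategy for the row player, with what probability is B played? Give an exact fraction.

5/11

Row minima: A → 1, B → 4, C → 0; maximin = 4.
Column maxima: C1 → 15, C2 → 5, C3 → 10; minimax = 5.
4 ≠ 5, so there is no saddle point; optimal play is mixed.
A is strictly dominated by B, so the row player never plays it.
C1 is strictly dominated by C3 (it gives the row player strictly more in every row), so the column player never plays it.
On the remaining 2×2 (B, C vs C2, C3):
Let the row player play B with probability p. Expected payoff against C2: 4p + 5(1−p) = −p + 5; against C3: 10p + 0(1−p) = 10p.
Setting these equal: −p + 5 = 10p ⇒ −11p = -5 ⇒ p = 5/11, and the value is (-1)·(5/11) + 5 = 50/11.
For the column player: with q = P(C2), equating B's and C's payoffs gives −6q + 10 = 5q ⇒ q = 10/11.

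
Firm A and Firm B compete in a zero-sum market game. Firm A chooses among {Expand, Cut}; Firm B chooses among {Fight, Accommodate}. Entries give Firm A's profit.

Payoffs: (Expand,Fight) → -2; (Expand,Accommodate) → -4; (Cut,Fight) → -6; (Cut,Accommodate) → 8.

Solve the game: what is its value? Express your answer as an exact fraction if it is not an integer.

-5/2

Row minima: Expand → -4, Cut → -6; maximin = -4.
Column maxima: Fight → -2, Accommodate → 8; minimax = -2.
-4 ≠ -2, so there is no saddle point; optimal play is mixed.
Let Firm A play Expand with probability p. Expected payoff against Fight: (-2)p + (-6)(1−p) = 4p − 6; against Accommodate: (-4)p + 8(1−p) = −12p + 8.
Setting these equal: 4p − 6 = −12p + 8 ⇒ 16p = 14 ⇒ p = 7/8, and the value is (4)·(7/8) − 6 = -5/2.
For Firm B: with q = P(Fight), equating Expand's and Cut's payoffs gives 2q − 4 = −14q + 8 ⇒ q = 3/4.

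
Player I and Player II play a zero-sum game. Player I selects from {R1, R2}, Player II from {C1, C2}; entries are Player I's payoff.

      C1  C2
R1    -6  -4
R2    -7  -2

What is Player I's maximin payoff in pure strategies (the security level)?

-6

Row minima: R1 → -6, R2 → -7.
The best of these is -6.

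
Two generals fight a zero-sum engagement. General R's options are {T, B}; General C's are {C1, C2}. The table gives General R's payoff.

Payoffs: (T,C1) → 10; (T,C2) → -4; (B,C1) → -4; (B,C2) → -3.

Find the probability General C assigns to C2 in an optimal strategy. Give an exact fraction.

Row minima: T → -4, B → -4; maximin = -4.
Column maxima: C1 → 10, C2 → -3; minimax = -3.
-4 ≠ -3, so there is no saddle point; optimal play is mixed.
Let General R play T with probability p. Expected payoff against C1: 10p + (-4)(1−p) = 14p − 4; against C2: (-4)p + (-3)(1−p) = −p − 3.
Setting these equal: 14p − 4 = −p − 3 ⇒ 15p = 1 ⇒ p = 1/15, and the value is (14)·(1/15) − 4 = -46/15.
For General C: with q = P(C1), equating T's and B's payoffs gives 14q − 4 = −q − 3 ⇒ q = 1/15.

14/15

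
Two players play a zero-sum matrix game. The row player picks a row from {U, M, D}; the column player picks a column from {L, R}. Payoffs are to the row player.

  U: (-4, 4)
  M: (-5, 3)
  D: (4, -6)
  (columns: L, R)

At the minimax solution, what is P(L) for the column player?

5/9

Row minima: U → -4, M → -5, D → -6; maximin = -4.
Column maxima: L → 4, R → 4; minimax = 4.
-4 ≠ 4, so there is no saddle point; optimal play is mixed.
M is strictly dominated by U, so the row player never plays it.
On the remaining 2×2 (U, D vs L, R):
Let the row player play U with probability p. Expected payoff against L: (-4)p + 4(1−p) = −8p + 4; against R: 4p + (-6)(1−p) = 10p − 6.
Setting these equal: −8p + 4 = 10p − 6 ⇒ −18p = -10 ⇒ p = 5/9, and the value is (-8)·(5/9) + 4 = -4/9.
For the column player: with q = P(L), equating U's and D's payoffs gives −8q + 4 = 10q − 6 ⇒ q = 5/9.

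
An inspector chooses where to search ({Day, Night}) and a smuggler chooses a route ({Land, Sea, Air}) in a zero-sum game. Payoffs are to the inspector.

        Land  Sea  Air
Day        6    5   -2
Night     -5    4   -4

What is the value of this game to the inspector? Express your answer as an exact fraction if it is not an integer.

-2

Row minima: Day → -2, Night → -5; maximin = -2.
Column maxima: Land → 6, Sea → 5, Air → -2; minimax = -2.
Since maximin = minimax = -2, there is a saddle point and the value is -2.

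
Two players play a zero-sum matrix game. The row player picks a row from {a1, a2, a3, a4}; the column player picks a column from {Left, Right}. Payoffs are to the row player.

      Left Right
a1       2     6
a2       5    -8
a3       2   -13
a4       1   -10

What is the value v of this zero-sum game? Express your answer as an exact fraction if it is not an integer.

46/17

Row minima: a1 → 2, a2 → -8, a3 → -13, a4 → -10; maximin = 2.
Column maxima: Left → 5, Right → 6; minimax = 5.
2 ≠ 5, so there is no saddle point; optimal play is mixed.
a3 is strictly dominated by a2, so the row player never plays it.
a4 is strictly dominated by a1, so the row player never plays it.
On the remaining 2×2 (a1, a2 vs Left, Right):
Let the row player play a1 with probability p. Expected payoff against Left: 2p + 5(1−p) = −3p + 5; against Right: 6p + (-8)(1−p) = 14p − 8.
Setting these equal: −3p + 5 = 14p − 8 ⇒ −17p = -13 ⇒ p = 13/17, and the value is (-3)·(13/17) + 5 = 46/17.
For the column player: with q = P(Left), equating a1's and a2's payoffs gives −4q + 6 = 13q − 8 ⇒ q = 14/17.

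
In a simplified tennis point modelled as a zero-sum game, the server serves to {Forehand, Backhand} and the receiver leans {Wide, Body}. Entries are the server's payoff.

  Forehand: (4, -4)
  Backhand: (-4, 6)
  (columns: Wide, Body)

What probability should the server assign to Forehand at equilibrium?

Row minima: Forehand → -4, Backhand → -4; maximin = -4.
Column maxima: Wide → 4, Body → 6; minimax = 4.
-4 ≠ 4, so there is no saddle point; optimal play is mixed.
Let the server play Forehand with probability p. Expected payoff against Wide: 4p + (-4)(1−p) = 8p − 4; against Body: (-4)p + 6(1−p) = −10p + 6.
Setting these equal: 8p − 4 = −10p + 6 ⇒ 18p = 10 ⇒ p = 5/9, and the value is (8)·(5/9) − 4 = 4/9.
For the receiver: with q = P(Wide), equating Forehand's and Backhand's payoffs gives 8q − 4 = −10q + 6 ⇒ q = 5/9.

5/9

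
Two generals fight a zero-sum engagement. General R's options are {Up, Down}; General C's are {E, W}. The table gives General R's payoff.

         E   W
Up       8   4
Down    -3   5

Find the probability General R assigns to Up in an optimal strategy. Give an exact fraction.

2/3

Row minima: Up → 4, Down → -3; maximin = 4.
Column maxima: E → 8, W → 5; minimax = 5.
4 ≠ 5, so there is no saddle point; optimal play is mixed.
Let General R play Up with probability p. Expected payoff against E: 8p + (-3)(1−p) = 11p − 3; against W: 4p + 5(1−p) = −p + 5.
Setting these equal: 11p − 3 = −p + 5 ⇒ 12p = 8 ⇒ p = 2/3, and the value is (11)·(2/3) − 3 = 13/3.
For General C: with q = P(E), equating Up's and Down's payoffs gives 4q + 4 = −8q + 5 ⇒ q = 1/12.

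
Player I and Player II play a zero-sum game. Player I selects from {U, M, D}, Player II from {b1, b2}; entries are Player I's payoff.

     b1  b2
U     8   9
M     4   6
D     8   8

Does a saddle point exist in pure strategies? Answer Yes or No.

Yes

Row minima: U → 8, M → 4, D → 8; maximin = 8.
Column maxima: b1 → 8, b2 → 9; minimax = 8.
maximin = minimax = 8, so a saddle point exists.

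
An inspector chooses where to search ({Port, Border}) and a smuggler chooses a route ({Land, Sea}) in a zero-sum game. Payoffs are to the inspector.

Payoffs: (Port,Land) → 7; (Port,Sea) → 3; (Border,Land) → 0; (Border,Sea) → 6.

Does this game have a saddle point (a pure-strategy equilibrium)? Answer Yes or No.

No

Row minima: Port → 3, Border → 0; maximin = 3.
Column maxima: Land → 7, Sea → 6; minimax = 6.
3 ≠ 6, so no pure-strategy equilibrium exists.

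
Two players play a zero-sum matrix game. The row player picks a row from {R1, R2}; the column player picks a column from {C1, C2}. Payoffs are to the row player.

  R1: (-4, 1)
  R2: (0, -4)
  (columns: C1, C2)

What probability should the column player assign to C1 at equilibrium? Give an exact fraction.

Row minima: R1 → -4, R2 → -4; maximin = -4.
Column maxima: C1 → 0, C2 → 1; minimax = 0.
-4 ≠ 0, so there is no saddle point; optimal play is mixed.
Let the row player play R1 with probability p. Expected payoff against C1: (-4)p + 0(1−p) = −4p; against C2: 1p + (-4)(1−p) = 5p − 4.
Setting these equal: −4p = 5p − 4 ⇒ −9p = -4 ⇒ p = 4/9, and the value is (-4)·(4/9) = -16/9.
For the column player: with q = P(C1), equating R1's and R2's payoffs gives −5q + 1 = 4q − 4 ⇒ q = 5/9.

5/9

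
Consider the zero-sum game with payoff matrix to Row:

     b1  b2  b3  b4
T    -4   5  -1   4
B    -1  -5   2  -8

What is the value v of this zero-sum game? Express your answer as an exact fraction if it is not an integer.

Row minima: T → -4, B → -8; maximin = -4.
Column maxima: b1 → -1, b2 → 5, b3 → 2, b4 → 4; minimax = -1.
-4 ≠ -1, so there is no saddle point; optimal play is mixed.
b2 is strictly dominated by b4 (it gives Row strictly more in every row), so Column never plays it.
b3 is strictly dominated by b1 (it gives Row strictly more in every row), so Column never plays it.
On the remaining 2×2 (T, B vs b1, b4):
Let Row play T with probability p. Expected payoff against b1: (-4)p + (-1)(1−p) = −3p − 1; against b4: 4p + (-8)(1−p) = 12p − 8.
Setting these equal: −3p − 1 = 12p − 8 ⇒ −15p = -7 ⇒ p = 7/15, and the value is (-3)·(7/15) − 1 = -12/5.
For Column: with q = P(b1), equating T's and B's payoffs gives −8q + 4 = 7q − 8 ⇒ q = 4/5.

-12/5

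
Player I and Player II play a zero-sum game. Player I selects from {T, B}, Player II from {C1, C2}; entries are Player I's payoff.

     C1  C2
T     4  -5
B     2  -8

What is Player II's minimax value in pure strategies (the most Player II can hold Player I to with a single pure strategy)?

Column maxima: C1 → 4, C2 → -5.
The smallest of these is -5.

-5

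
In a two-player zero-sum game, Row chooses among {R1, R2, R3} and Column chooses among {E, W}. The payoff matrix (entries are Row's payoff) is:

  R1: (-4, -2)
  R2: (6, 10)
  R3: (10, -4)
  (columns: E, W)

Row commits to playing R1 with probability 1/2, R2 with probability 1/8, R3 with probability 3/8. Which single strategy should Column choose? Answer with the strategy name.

If Column plays E, Row's expected payoff is (1/2)·(-4) + (1/8)·6 + (3/8)·10 = 5/2.
If Column plays W, Row's expected payoff is (1/2)·(-2) + (1/8)·10 + (3/8)·(-4) = -5/4.
Column minimizes Row's payoff; the smallest is -5/4, so the best response is W.

W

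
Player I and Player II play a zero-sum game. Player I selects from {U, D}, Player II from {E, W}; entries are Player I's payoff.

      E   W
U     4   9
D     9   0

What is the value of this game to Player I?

81/14

Row minima: U → 4, D → 0; maximin = 4.
Column maxima: E → 9, W → 9; minimax = 9.
4 ≠ 9, so there is no saddle point; optimal play is mixed.
Let Player I play U with probability p. Expected payoff against E: 4p + 9(1−p) = −5p + 9; against W: 9p + 0(1−p) = 9p.
Setting these equal: −5p + 9 = 9p ⇒ −14p = -9 ⇒ p = 9/14, and the value is (-5)·(9/14) + 9 = 81/14.
For Player II: with q = P(E), equating U's and D's payoffs gives −5q + 9 = 9q ⇒ q = 9/14.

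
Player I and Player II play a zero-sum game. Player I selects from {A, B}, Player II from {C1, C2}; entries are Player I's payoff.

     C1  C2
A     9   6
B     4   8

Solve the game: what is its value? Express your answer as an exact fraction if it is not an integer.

Row minima: A → 6, B → 4; maximin = 6.
Column maxima: C1 → 9, C2 → 8; minimax = 8.
6 ≠ 8, so there is no saddle point; optimal play is mixed.
Let Player I play A with probability p. Expected payoff against C1: 9p + 4(1−p) = 5p + 4; against C2: 6p + 8(1−p) = −2p + 8.
Setting these equal: 5p + 4 = −2p + 8 ⇒ 7p = 4 ⇒ p = 4/7, and the value is (5)·(4/7) + 4 = 48/7.
For Player II: with q = P(C1), equating A's and B's payoffs gives 3q + 6 = −4q + 8 ⇒ q = 2/7.

48/7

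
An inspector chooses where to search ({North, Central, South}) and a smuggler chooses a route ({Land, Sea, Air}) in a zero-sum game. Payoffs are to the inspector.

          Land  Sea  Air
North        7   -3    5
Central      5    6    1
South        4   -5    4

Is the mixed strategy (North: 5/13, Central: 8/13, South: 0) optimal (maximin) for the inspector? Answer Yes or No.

Yes

Against Land this mix gives (5/13)·7 + (8/13)·5 = 75/13.
Against Sea this mix gives (5/13)·(-3) + (8/13)·6 = 33/13.
Against Air this mix gives (5/13)·5 + (8/13)·1 = 33/13.
All of the smuggler's active replies (Sea, Air) yield 33/13, and no column does worse for the inspector. The mix makes the smuggler indifferent and guarantees 33/13, so it is optimal.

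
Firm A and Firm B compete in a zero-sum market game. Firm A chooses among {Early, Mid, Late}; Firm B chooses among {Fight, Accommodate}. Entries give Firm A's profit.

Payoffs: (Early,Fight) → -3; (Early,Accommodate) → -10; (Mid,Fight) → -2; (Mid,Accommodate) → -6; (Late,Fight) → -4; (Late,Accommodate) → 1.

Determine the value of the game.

-26/9

Row minima: Early → -10, Mid → -6, Late → -4; maximin = -4.
Column maxima: Fight → -2, Accommodate → 1; minimax = -2.
-4 ≠ -2, so there is no saddle point; optimal play is mixed.
Early is strictly dominated by Mid, so Firm A never plays it.
On the remaining 2×2 (Mid, Late vs Fight, Accommodate):
Let Firm A play Mid with probability p. Expected payoff against Fight: (-2)p + (-4)(1−p) = 2p − 4; against Accommodate: (-6)p + 1(1−p) = −7p + 1.
Setting these equal: 2p − 4 = −7p + 1 ⇒ 9p = 5 ⇒ p = 5/9, and the value is (2)·(5/9) − 4 = -26/9.
For Firm B: with q = P(Fight), equating Mid's and Late's payoffs gives 4q − 6 = −5q + 1 ⇒ q = 7/9.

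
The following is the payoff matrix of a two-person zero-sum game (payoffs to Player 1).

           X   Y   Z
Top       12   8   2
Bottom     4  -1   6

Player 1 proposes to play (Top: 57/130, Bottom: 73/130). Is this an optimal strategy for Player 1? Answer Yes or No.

Against X this mix gives (57/130)·12 + (73/130)·4 = 488/65.
Against Y this mix gives (57/130)·8 + (73/130)·(-1) = 383/130.
Against Z this mix gives (57/130)·2 + (73/130)·6 = 276/65.
Player 2 will play Y, holding Player 1 to 383/130. Shifting weight toward the row that does better against Y would raise this floor (the equalizing mix achieves 50/13 against both Y and Z), so the proposed strategy is not optimal.

No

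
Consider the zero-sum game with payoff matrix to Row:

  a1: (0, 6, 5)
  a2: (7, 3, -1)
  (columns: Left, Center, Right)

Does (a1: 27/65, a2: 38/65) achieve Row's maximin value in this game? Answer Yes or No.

No

Against Left this mix gives (27/65)·0 + (38/65)·7 = 266/65.
Against Center this mix gives (27/65)·6 + (38/65)·3 = 276/65.
Against Right this mix gives (27/65)·5 + (38/65)·(-1) = 97/65.
Column will play Right, holding Row to 97/65. Shifting weight toward the row that does better against Right would raise this floor (the equalizing mix achieves 35/13 against both Right and Left), so the proposed strategy is not optimal.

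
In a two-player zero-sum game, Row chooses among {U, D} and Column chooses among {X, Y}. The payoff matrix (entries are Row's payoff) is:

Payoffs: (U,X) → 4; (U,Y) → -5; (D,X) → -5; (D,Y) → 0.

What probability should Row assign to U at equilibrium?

Row minima: U → -5, D → -5; maximin = -5.
Column maxima: X → 4, Y → 0; minimax = 0.
-5 ≠ 0, so there is no saddle point; optimal play is mixed.
Let Row play U with probability p. Expected payoff against X: 4p + (-5)(1−p) = 9p − 5; against Y: (-5)p + 0(1−p) = −5p.
Setting these equal: 9p − 5 = −5p ⇒ 14p = 5 ⇒ p = 5/14, and the value is (9)·(5/14) − 5 = -25/14.
For Column: with q = P(X), equating U's and D's payoffs gives 9q − 5 = −5q ⇒ q = 5/14.

5/14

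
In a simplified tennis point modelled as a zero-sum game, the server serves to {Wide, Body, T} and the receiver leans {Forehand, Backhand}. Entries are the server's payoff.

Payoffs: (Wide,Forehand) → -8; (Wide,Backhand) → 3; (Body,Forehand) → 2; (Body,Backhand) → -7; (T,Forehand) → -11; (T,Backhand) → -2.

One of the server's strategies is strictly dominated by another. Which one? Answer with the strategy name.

Wide gives a strictly higher payoff than T against every column: -8 > -11, 3 > -2.
So T is strictly dominated and the server never plays it.

T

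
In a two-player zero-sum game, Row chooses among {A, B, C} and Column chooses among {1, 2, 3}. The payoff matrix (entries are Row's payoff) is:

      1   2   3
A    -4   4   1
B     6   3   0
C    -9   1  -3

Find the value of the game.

Row minima: A → -4, B → 0, C → -9; maximin = 0.
Column maxima: 1 → 6, 2 → 4, 3 → 1; minimax = 1.
0 ≠ 1, so there is no saddle point; optimal play is mixed.
C is strictly dominated by A, so Row never plays it.
2 is strictly dominated by 3 (it gives Row strictly more in every row), so Column never plays it.
On the remaining 2×2 (A, B vs 1, 3):
Let Row play A with probability p. Expected payoff against 1: (-4)p + 6(1−p) = −10p + 6; against 3: 1p + 0(1−p) = p.
Setting these equal: −10p + 6 = p ⇒ −11p = -6 ⇒ p = 6/11, and the value is (-10)·(6/11) + 6 = 6/11.
For Column: with q = P(1), equating A's and B's payoffs gives −5q + 1 = 6q ⇒ q = 1/11.

6/11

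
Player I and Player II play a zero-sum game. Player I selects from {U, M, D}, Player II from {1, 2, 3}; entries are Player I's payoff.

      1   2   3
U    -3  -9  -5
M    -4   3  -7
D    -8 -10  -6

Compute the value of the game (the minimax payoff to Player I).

Row minima: U → -9, M → -7, D → -10; maximin = -7.
Column maxima: 1 → -3, 2 → 3, 3 → -5; minimax = -5.
-7 ≠ -5, so there is no saddle point; optimal play is mixed.
D is strictly dominated by U, so Player I never plays it.
With D eliminated, 1 is strictly dominated by 3 (it gives Player I strictly more in every remaining row), so Player II never plays it.
On the remaining 2×2 (U, M vs 2, 3):
Let Player I play U with probability p. Expected payoff against 2: (-9)p + 3(1−p) = −12p + 3; against 3: (-5)p + (-7)(1−p) = 2p − 7.
Setting these equal: −12p + 3 = 2p − 7 ⇒ −14p = -10 ⇒ p = 5/7, and the value is (-12)·(5/7) + 3 = -39/7.
For Player II: with q = P(2), equating U's and M's payoffs gives −4q − 5 = 10q − 7 ⇒ q = 1/7.

-39/7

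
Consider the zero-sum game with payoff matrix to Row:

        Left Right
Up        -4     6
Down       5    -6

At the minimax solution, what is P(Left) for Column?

Row minima: Up → -4, Down → -6; maximin = -4.
Column maxima: Left → 5, Right → 6; minimax = 5.
-4 ≠ 5, so there is no saddle point; optimal play is mixed.
Let Row play Up with probability p. Expected payoff against Left: (-4)p + 5(1−p) = −9p + 5; against Right: 6p + (-6)(1−p) = 12p − 6.
Setting these equal: −9p + 5 = 12p − 6 ⇒ −21p = -11 ⇒ p = 11/21, and the value is (-9)·(11/21) + 5 = 2/7.
For Column: with q = P(Left), equating Up's and Down's payoffs gives −10q + 6 = 11q − 6 ⇒ q = 4/7.

4/7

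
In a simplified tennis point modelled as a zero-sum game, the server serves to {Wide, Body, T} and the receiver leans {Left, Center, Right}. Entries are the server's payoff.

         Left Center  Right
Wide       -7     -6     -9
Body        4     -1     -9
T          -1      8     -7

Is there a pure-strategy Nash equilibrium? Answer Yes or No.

Row minima: Wide → -9, Body → -9, T → -7; maximin = -7.
Column maxima: Left → 4, Center → 8, Right → -7; minimax = -7.
maximin = minimax = -7, so a saddle point exists.

Yes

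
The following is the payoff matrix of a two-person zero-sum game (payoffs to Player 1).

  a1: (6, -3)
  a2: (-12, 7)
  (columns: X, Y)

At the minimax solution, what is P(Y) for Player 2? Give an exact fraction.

Row minima: a1 → -3, a2 → -12; maximin = -3.
Column maxima: X → 6, Y → 7; minimax = 6.
-3 ≠ 6, so there is no saddle point; optimal play is mixed.
Let Player 1 play a1 with probability p. Expected payoff against X: 6p + (-12)(1−p) = 18p − 12; against Y: (-3)p + 7(1−p) = −10p + 7.
Setting these equal: 18p − 12 = −10p + 7 ⇒ 28p = 19 ⇒ p = 19/28, and the value is (18)·(19/28) − 12 = 3/14.
For Player 2: with q = P(X), equating a1's and a2's payoffs gives 9q − 3 = −19q + 7 ⇒ q = 5/14.

9/14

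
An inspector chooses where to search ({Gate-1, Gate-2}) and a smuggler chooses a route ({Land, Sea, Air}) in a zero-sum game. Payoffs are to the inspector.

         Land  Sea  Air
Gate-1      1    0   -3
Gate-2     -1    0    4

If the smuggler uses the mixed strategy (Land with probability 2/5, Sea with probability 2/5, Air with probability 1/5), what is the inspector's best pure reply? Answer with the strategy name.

Gate-2

Expected payoff of Gate-1: (2/5)·1 + (2/5)·0 + (1/5)·(-3) = -1/5.
Expected payoff of Gate-2: (2/5)·(-1) + (2/5)·0 + (1/5)·4 = 2/5.
The largest is 2/5, so the inspector's best response is Gate-2.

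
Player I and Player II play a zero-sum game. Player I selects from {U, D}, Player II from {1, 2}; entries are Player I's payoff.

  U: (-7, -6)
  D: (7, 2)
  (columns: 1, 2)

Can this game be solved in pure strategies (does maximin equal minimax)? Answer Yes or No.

Yes

Row minima: U → -7, D → 2; maximin = 2.
Column maxima: 1 → 7, 2 → 2; minimax = 2.
maximin = minimax = 2, so a saddle point exists.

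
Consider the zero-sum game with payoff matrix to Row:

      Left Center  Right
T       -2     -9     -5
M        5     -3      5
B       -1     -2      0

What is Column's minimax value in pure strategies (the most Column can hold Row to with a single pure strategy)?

Column maxima: Left → 5, Center → -2, Right → 5.
The smallest of these is -2.

-2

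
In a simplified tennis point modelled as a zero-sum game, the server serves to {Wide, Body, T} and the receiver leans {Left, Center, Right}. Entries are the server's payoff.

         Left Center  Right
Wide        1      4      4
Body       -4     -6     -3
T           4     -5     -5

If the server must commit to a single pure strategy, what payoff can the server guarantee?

1

Row minima: Wide → 1, Body → -6, T → -5.
The best of these is 1.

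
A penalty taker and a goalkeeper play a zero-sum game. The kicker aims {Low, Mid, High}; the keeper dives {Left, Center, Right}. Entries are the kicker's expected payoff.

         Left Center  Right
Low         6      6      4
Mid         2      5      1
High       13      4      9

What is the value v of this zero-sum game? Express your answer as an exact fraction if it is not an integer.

38/7

Row minima: Low → 4, Mid → 1, High → 4; maximin = 4.
Column maxima: Left → 13, Center → 6, Right → 9; minimax = 6.
4 ≠ 6, so there is no saddle point; optimal play is mixed.
Mid is strictly dominated by Low, so the kicker never plays it.
Left is strictly dominated by Right (it gives the kicker strictly more in every row), so the keeper never plays it.
On the remaining 2×2 (Low, High vs Center, Right):
Let the kicker play Low with probability p. Expected payoff against Center: 6p + 4(1−p) = 2p + 4; against Right: 4p + 9(1−p) = −5p + 9.
Setting these equal: 2p + 4 = −5p + 9 ⇒ 7p = 5 ⇒ p = 5/7, and the value is (2)·(5/7) + 4 = 38/7.
For the keeper: with q = P(Center), equating Low's and High's payoffs gives 2q + 4 = −5q + 9 ⇒ q = 5/7.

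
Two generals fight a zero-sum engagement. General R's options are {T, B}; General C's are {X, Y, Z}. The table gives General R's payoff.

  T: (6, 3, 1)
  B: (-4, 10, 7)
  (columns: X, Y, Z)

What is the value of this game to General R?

Row minima: T → 1, B → -4; maximin = 1.
Column maxima: X → 6, Y → 10, Z → 7; minimax = 6.
1 ≠ 6, so there is no saddle point; optimal play is mixed.
Y is strictly dominated by Z (it gives General R strictly more in every row), so General C never plays it.
On the remaining 2×2 (T, B vs X, Z):
Let General R play T with probability p. Expected payoff against X: 6p + (-4)(1−p) = 10p − 4; against Z: 1p + 7(1−p) = −6p + 7.
Setting these equal: 10p − 4 = −6p + 7 ⇒ 16p = 11 ⇒ p = 11/16, and the value is (10)·(11/16) − 4 = 23/8.
For General C: with q = P(X), equating T's and B's payoffs gives 5q + 1 = −11q + 7 ⇒ q = 3/8.

23/8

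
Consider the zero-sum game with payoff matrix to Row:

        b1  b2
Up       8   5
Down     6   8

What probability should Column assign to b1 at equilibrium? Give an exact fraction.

3/5

Row minima: Up → 5, Down → 6; maximin = 6.
Column maxima: b1 → 8, b2 → 8; minimax = 8.
6 ≠ 8, so there is no saddle point; optimal play is mixed.
Let Row play Up with probability p. Expected payoff against b1: 8p + 6(1−p) = 2p + 6; against b2: 5p + 8(1−p) = −3p + 8.
Setting these equal: 2p + 6 = −3p + 8 ⇒ 5p = 2 ⇒ p = 2/5, and the value is (2)·(2/5) + 6 = 34/5.
For Column: with q = P(b1), equating Up's and Down's payoffs gives 3q + 5 = −2q + 8 ⇒ q = 3/5.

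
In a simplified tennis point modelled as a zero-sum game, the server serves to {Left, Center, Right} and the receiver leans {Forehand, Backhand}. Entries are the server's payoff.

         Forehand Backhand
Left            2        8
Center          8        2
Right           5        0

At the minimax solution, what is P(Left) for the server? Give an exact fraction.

Row minima: Left → 2, Center → 2, Right → 0; maximin = 2.
Column maxima: Forehand → 8, Backhand → 8; minimax = 8.
2 ≠ 8, so there is no saddle point; optimal play is mixed.
Right is strictly dominated by Center, so the server never plays it.
On the remaining 2×2 (Left, Center vs Forehand, Backhand):
Let the server play Left with probability p. Expected payoff against Forehand: 2p + 8(1−p) = −6p + 8; against Backhand: 8p + 2(1−p) = 6p + 2.
Setting these equal: −6p + 8 = 6p + 2 ⇒ −12p = -6 ⇒ p = 1/2, and the value is (-6)·(1/2) + 8 = 5.
For the receiver: with q = P(Forehand), equating Left's and Center's payoffs gives −6q + 8 = 6q + 2 ⇒ q = 1/2.

1/2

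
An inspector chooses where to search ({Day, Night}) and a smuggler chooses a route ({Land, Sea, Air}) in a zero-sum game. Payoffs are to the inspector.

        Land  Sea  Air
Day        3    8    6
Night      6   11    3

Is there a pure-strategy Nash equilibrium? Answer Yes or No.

Row minima: Day → 3, Night → 3; maximin = 3.
Column maxima: Land → 6, Sea → 11, Air → 6; minimax = 6.
3 ≠ 6, so no pure-strategy equilibrium exists.

No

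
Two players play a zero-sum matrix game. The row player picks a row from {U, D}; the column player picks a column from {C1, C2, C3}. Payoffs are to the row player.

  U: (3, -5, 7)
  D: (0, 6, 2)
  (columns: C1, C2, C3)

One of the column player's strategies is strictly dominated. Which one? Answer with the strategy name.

C1 holds the row player's payoff strictly below C3 in every row: 3 < 7, 0 < 2.
So C3 is strictly dominated for the column player.

C3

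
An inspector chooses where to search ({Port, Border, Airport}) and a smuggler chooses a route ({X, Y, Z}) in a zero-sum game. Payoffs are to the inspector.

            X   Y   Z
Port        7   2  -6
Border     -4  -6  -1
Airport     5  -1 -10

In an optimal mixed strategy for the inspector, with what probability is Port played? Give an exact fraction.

5/13

Row minima: Port → -6, Border → -6, Airport → -10; maximin = -6.
Column maxima: X → 7, Y → 2, Z → -1; minimax = -1.
-6 ≠ -1, so there is no saddle point; optimal play is mixed.
Airport is strictly dominated by Port, so the inspector never plays it.
X is strictly dominated by Y (it gives the inspector strictly more in every row), so the smuggler never plays it.
On the remaining 2×2 (Port, Border vs Y, Z):
Let the inspector play Port with probability p. Expected payoff against Y: 2p + (-6)(1−p) = 8p − 6; against Z: (-6)p + (-1)(1−p) = −5p − 1.
Setting these equal: 8p − 6 = −5p − 1 ⇒ 13p = 5 ⇒ p = 5/13, and the value is (8)·(5/13) − 6 = -38/13.
For the smuggler: with q = P(Y), equating Port's and Border's payoffs gives 8q − 6 = −5q − 1 ⇒ q = 5/13.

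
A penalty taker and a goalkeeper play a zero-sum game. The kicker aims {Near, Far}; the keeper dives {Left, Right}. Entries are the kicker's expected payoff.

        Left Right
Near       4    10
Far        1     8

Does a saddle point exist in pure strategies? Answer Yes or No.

Yes

Row minima: Near → 4, Far → 1; maximin = 4.
Column maxima: Left → 4, Right → 10; minimax = 4.
maximin = minimax = 4, so a saddle point exists.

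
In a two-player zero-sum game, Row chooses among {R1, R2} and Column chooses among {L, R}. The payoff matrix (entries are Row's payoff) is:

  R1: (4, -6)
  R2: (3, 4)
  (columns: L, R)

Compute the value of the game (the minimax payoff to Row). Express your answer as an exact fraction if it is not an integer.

Row minima: R1 → -6, R2 → 3; maximin = 3.
Column maxima: L → 4, R → 4; minimax = 4.
3 ≠ 4, so there is no saddle point; optimal play is mixed.
Let Row play R1 with probability p. Expected payoff against L: 4p + 3(1−p) = p + 3; against R: (-6)p + 4(1−p) = −10p + 4.
Setting these equal: p + 3 = −10p + 4 ⇒ 11p = 1 ⇒ p = 1/11, and the value is (1)·(1/11) + 3 = 34/11.
For Column: with q = P(L), equating R1's and R2's payoffs gives 10q − 6 = −q + 4 ⇒ q = 10/11.

34/11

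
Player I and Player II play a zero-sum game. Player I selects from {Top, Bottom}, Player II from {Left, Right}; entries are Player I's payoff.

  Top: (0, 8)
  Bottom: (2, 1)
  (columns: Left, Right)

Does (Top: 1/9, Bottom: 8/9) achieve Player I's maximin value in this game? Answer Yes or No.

Against Left this mix gives (1/9)·0 + (8/9)·2 = 16/9.
Against Right this mix gives (1/9)·8 + (8/9)·1 = 16/9.
All of Player II's active replies (Left, Right) yield 16/9, and no column does worse for Player I. The mix makes Player II indifferent and guarantees 16/9, so it is optimal.

Yes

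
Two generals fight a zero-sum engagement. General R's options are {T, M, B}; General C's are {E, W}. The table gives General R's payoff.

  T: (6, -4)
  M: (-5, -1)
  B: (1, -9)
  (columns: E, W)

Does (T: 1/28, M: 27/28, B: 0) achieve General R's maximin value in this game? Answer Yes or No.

No

Against E this mix gives (1/28)·6 + (27/28)·(-5) = -129/28.
Against W this mix gives (1/28)·(-4) + (27/28)·(-1) = -31/28.
General C will play E, holding General R to -129/28. Shifting weight toward the row that does better against E would raise this floor (the equalizing mix achieves -13/7 against both E and W), so the proposed strategy is not optimal.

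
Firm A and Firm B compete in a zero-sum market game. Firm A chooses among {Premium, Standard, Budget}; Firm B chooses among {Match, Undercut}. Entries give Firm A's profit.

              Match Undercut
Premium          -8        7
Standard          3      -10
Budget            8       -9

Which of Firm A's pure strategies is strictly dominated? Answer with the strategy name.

Budget gives a strictly higher payoff than Standard against every column: 8 > 3, -9 > -10.
So Standard is strictly dominated and Firm A never plays it.

Standard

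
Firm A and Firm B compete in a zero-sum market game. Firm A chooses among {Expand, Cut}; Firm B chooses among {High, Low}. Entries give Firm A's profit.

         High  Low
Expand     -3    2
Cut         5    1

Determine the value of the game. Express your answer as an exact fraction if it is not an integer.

Row minima: Expand → -3, Cut → 1; maximin = 1.
Column maxima: High → 5, Low → 2; minimax = 2.
1 ≠ 2, so there is no saddle point; optimal play is mixed.
Let Firm A play Expand with probability p. Expected payoff against High: (-3)p + 5(1−p) = −8p + 5; against Low: 2p + 1(1−p) = p + 1.
Setting these equal: −8p + 5 = p + 1 ⇒ −9p = -4 ⇒ p = 4/9, and the value is (-8)·(4/9) + 5 = 13/9.
For Firm B: with q = P(High), equating Expand's and Cut's payoffs gives −5q + 2 = 4q + 1 ⇒ q = 1/9.

13/9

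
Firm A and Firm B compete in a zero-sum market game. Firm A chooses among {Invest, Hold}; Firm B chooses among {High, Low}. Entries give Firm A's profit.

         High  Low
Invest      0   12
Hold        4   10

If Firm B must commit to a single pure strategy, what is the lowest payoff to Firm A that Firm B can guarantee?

4

Column maxima: High → 4, Low → 12.
The smallest of these is 4.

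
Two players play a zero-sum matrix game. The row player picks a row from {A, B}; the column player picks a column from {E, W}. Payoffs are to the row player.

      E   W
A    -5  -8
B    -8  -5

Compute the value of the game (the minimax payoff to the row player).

Row minima: A → -8, B → -8; maximin = -8.
Column maxima: E → -5, W → -5; minimax = -5.
-8 ≠ -5, so there is no saddle point; optimal play is mixed.
Let the row player play A with probability p. Expected payoff against E: (-5)p + (-8)(1−p) = 3p − 8; against W: (-8)p + (-5)(1−p) = −3p − 5.
Setting these equal: 3p − 8 = −3p − 5 ⇒ 6p = 3 ⇒ p = 1/2, and the value is (3)·(1/2) − 8 = -13/2.
For the column player: with q = P(E), equating A's and B's payoffs gives 3q − 8 = −3q − 5 ⇒ q = 1/2.

-13/2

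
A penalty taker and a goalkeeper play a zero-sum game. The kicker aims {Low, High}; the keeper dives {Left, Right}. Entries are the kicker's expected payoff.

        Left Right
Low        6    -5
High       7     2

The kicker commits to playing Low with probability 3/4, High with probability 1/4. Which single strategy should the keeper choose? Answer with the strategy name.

Right

If the keeper plays Left, the kicker's expected payoff is (3/4)·6 + (1/4)·7 = 25/4.
If the keeper plays Right, the kicker's expected payoff is (3/4)·(-5) + (1/4)·2 = -13/4.
The keeper minimizes the kicker's payoff; the smallest is -13/4, so the best response is Right.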